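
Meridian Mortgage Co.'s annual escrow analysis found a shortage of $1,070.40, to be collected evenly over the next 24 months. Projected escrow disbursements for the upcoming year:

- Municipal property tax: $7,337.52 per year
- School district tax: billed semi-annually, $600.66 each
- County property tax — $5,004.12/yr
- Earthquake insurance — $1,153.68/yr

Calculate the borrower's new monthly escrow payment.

Municipal property tax — $7,337.52/yr
School district tax — $600.66 × 2 = $1,201.32/yr
County property tax — $5,004.12/yr
Earthquake insurance — $1,153.68/yr
Combined annual = $14,696.64
Monthly escrow = $14,696.64 / 12 = $1,224.72
Shortage spread = $1,070.40 ÷ 24 = $44.60/mo
Adjusted monthly = $1,224.72 + $44.60 = $1,269.32

$1,269.32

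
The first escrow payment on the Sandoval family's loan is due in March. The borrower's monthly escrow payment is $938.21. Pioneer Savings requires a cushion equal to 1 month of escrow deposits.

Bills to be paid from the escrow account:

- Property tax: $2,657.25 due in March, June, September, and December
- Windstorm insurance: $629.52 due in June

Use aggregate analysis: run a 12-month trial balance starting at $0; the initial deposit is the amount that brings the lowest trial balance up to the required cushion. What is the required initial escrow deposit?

$3,129.39

Cushion = 1 × $938.21 = $938.21
Trial balance (start $0, +$938.21 each month, − disbursements):
  Mar: +$938.21 − $2,657.25 → -$1,719.04
  Apr: +$938.21 → -$780.83
  May: +$938.21 → $157.38
  Jun: +$938.21 − $3,286.77 → -$2,191.18
  Jul: +$938.21 → -$1,252.97
  Aug: +$938.21 → -$314.76
  Sep: +$938.21 − $2,657.25 → -$2,033.80
  Oct: +$938.21 → -$1,095.59
  Nov: +$938.21 → -$157.38
  Dec: +$938.21 − $2,657.25 → -$1,876.42
  Jan: +$938.21 → -$938.21
  Feb: +$938.21 → $0.00
Lowest trial balance = -$2,191.18 (Jun)
Initial deposit = cushion − low point = $938.21 − (-$2,191.18) = $3,129.39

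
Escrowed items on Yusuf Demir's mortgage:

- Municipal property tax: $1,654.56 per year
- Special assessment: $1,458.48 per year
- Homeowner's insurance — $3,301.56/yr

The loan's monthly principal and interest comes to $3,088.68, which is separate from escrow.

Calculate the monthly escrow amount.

$534.55

Municipal property tax — $1,654.56 per year
Special assessment — $1,458.48 per year
Homeowner's insurance — $3,301.56 per year
Yearly total = $1,654.56 + $1,458.48 + $3,301.56 = $6,414.60
Per month = $6,414.60 ÷ 12 = $534.55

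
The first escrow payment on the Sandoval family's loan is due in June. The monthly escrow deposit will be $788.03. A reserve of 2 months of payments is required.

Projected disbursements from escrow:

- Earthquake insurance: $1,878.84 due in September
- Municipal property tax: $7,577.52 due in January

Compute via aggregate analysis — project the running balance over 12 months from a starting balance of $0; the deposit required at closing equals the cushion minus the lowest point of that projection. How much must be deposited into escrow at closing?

$4,728.18

Cushion = 2 × $788.03 = $1,576.06
Trial balance (start $0, +$788.03 each month, − disbursements):
  Jun: +$788.03 → $788.03
  Jul: +$788.03 → $1,576.06
  Aug: +$788.03 → $2,364.09
  Sep: +$788.03 − $1,878.84 → $1,273.28
  Oct: +$788.03 → $2,061.31
  Nov: +$788.03 → $2,849.34
  Dec: +$788.03 → $3,637.37
  Jan: +$788.03 − $7,577.52 → -$3,152.12
  Feb: +$788.03 → -$2,364.09
  Mar: +$788.03 → -$1,576.06
  Apr: +$788.03 → -$788.03
  May: +$788.03 → $0.00
Lowest trial balance = -$3,152.12 (Jan)
Initial deposit = cushion − low point = $1,576.06 − (-$3,152.12) = $4,728.18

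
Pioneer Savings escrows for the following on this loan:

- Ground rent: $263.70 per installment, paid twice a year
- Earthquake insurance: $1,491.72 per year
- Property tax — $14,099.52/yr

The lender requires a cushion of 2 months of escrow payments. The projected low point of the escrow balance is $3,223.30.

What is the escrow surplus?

Ground rent = $263.70 × 2 = $527.40/yr
Earthquake insurance = $1,491.72/yr
Property tax = $14,099.52/yr
Total per year = $527.40 + $1,491.72 + $14,099.52 = $16,118.64
Base monthly escrow = $16,118.64 / 12 = $1,343.22
Required reserve = 2 × $1,343.22 = $2,686.44
Excess over cushion: $3,223.30 − $2,686.44 = $536.86

$536.86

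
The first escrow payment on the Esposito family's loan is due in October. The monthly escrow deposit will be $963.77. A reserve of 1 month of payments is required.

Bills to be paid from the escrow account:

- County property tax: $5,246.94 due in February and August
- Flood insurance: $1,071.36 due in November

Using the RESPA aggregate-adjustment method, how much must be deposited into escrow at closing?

Cushion = 1 × $963.77 = $963.77
Trial balance (start $0, +$963.77 each month, − disbursements):
  Oct: +$963.77 → $963.77
  Nov: +$963.77 − $1,071.36 → $856.18
  Dec: +$963.77 → $1,819.95
  Jan: +$963.77 → $2,783.72
  Feb: +$963.77 − $5,246.94 → -$1,499.45
  Mar: +$963.77 → -$535.68
  Apr: +$963.77 → $428.09
  May: +$963.77 → $1,391.86
  Jun: +$963.77 → $2,355.63
  Jul: +$963.77 → $3,319.40
  Aug: +$963.77 − $5,246.94 → -$963.77
  Sep: +$963.77 → $0.00
Lowest trial balance = -$1,499.45 (Feb)
Initial deposit = cushion − low point = $963.77 − (-$1,499.45) = $2,463.22

$2,463.22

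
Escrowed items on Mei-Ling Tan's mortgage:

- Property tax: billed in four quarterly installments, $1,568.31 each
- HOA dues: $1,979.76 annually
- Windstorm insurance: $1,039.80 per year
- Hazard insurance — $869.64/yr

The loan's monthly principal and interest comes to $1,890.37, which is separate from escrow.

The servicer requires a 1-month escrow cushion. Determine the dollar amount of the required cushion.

$846.87

Property tax = $1,568.31 × 4 = $6,273.24 per year
HOA dues = $1,979.76 per year
Windstorm insurance = $1,039.80 per year
Hazard insurance = $869.64 per year
Yearly total = $6,273.24 + $1,979.76 + $1,039.80 + $869.64 = $10,162.44
Base monthly escrow = $10,162.44 ÷ 12 = $846.87
Reserve = 1 × $846.87 = $846.87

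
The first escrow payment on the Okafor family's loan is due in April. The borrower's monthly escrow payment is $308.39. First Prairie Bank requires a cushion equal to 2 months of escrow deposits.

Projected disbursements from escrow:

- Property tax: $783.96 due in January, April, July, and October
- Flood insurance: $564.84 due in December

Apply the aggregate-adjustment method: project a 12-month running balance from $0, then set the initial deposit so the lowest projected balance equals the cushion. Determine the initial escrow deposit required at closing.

$1,233.56

Cushion = 2 × $308.39 = $616.78
Trial balance (start $0, +$308.39 each month, − disbursements):
  Apr: +$308.39 − $783.96 → -$475.57
  May: +$308.39 → -$167.18
  Jun: +$308.39 → $141.21
  Jul: +$308.39 − $783.96 → -$334.36
  Aug: +$308.39 → -$25.97
  Sep: +$308.39 → $282.42
  Oct: +$308.39 − $783.96 → -$193.15
  Nov: +$308.39 → $115.24
  Dec: +$308.39 − $564.84 → -$141.21
  Jan: +$308.39 − $783.96 → -$616.78
  Feb: +$308.39 → -$308.39
  Mar: +$308.39 → $0.00
Lowest trial balance = -$616.78 (Jan)
Initial deposit = cushion − low point = $616.78 − (-$616.78) = $1,233.56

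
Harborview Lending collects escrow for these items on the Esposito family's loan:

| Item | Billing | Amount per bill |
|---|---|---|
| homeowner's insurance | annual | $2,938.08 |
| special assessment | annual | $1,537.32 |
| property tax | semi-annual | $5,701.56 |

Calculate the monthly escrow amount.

Homeowner's insurance — $2,938.08/yr
Special assessment — $1,537.32/yr
Property tax — $5,701.56 × 2 = $11,403.12/yr
Yearly total = $2,938.08 + $1,537.32 + $11,403.12 = $15,878.52
Per month = $15,878.52 / 12 = $1,323.21

$1,323.21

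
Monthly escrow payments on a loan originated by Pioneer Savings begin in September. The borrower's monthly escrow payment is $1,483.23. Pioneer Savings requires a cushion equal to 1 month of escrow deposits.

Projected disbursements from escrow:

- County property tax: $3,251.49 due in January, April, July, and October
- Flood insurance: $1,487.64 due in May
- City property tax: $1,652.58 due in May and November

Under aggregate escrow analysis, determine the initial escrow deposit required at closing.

Cushion = 1 × $1,483.23 = $1,483.23
Trial balance (start $0, +$1,483.23 each month, − disbursements):
  Sep: +$1,483.23 → $1,483.23
  Oct: +$1,483.23 − $3,251.49 → -$285.03
  Nov: +$1,483.23 − $1,652.58 → -$454.38
  Dec: +$1,483.23 → $1,028.85
  Jan: +$1,483.23 − $3,251.49 → -$739.41
  Feb: +$1,483.23 → $743.82
  Mar: +$1,483.23 → $2,227.05
  Apr: +$1,483.23 − $3,251.49 → $458.79
  May: +$1,483.23 − $3,140.22 → -$1,198.20
  Jun: +$1,483.23 → $285.03
  Jul: +$1,483.23 − $3,251.49 → -$1,483.23
  Aug: +$1,483.23 → $0.00
Lowest trial balance = -$1,483.23 (Jul)
Initial deposit = cushion − low point = $1,483.23 − (-$1,483.23) = $2,966.46

$2,966.46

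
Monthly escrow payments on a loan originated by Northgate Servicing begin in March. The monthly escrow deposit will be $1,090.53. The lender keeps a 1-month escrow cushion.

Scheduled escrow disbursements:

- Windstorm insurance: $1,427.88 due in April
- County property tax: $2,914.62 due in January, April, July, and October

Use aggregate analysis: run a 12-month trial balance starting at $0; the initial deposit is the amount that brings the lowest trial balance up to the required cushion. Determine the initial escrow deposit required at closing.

Cushion = 1 × $1,090.53 = $1,090.53
Trial balance (start $0, +$1,090.53 each month, − disbursements):
  Mar: +$1,090.53 → $1,090.53
  Apr: +$1,090.53 − $4,342.50 → -$2,161.44
  May: +$1,090.53 → -$1,070.91
  Jun: +$1,090.53 → $19.62
  Jul: +$1,090.53 − $2,914.62 → -$1,804.47
  Aug: +$1,090.53 → -$713.94
  Sep: +$1,090.53 → $376.59
  Oct: +$1,090.53 − $2,914.62 → -$1,447.50
  Nov: +$1,090.53 → -$356.97
  Dec: +$1,090.53 → $733.56
  Jan: +$1,090.53 − $2,914.62 → -$1,090.53
  Feb: +$1,090.53 → $0.00
Lowest trial balance = -$2,161.44 (Apr)
Initial deposit = cushion − low point = $1,090.53 − (-$2,161.44) = $3,251.97

$3,251.97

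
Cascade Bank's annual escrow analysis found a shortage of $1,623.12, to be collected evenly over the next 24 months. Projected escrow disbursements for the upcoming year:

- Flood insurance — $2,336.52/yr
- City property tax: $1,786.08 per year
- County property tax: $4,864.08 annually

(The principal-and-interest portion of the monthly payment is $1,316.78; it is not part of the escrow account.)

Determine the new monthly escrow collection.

$816.52

Flood insurance = $2,336.52 annually
City property tax = $1,786.08 annually
County property tax = $4,864.08 annually
Total annual escrow = $2,336.52 + $1,786.08 + $4,864.08 = $8,986.68
Base monthly escrow = $8,986.68 / 12 = $748.89
Shortage per month = $1,623.12 / 24 = $67.63
New monthly escrow = $748.89 + $67.63 = $816.52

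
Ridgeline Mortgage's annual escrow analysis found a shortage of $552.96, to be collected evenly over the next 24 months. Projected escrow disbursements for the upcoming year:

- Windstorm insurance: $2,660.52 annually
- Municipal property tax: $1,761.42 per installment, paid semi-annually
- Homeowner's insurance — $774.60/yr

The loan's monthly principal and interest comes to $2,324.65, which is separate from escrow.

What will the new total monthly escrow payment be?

$602.87

Windstorm insurance = $2,660.52 per year
Municipal property tax = $1,761.42 × 2 = $3,522.84 per year
Homeowner's insurance = $774.60 per year
Total annual escrow = $6,957.96
Base monthly escrow = $6,957.96 / 12 = $579.83
Shortage spread = $552.96 / 24 = $23.04/mo
Adjusted monthly = $579.83 + $23.04 = $602.87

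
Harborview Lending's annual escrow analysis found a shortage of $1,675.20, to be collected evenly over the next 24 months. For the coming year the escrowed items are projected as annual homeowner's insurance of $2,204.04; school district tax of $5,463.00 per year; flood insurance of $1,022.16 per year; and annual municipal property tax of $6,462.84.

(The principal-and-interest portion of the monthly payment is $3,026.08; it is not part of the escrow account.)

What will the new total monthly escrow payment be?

Homeowner's insurance: $2,204.04 annually
School district tax: $5,463.00 annually
Flood insurance: $1,022.16 annually
Municipal property tax: $6,462.84 annually
Total annual escrow = $2,204.04 + $5,463.00 + $1,022.16 + $6,462.84 = $15,152.04
Monthly escrow = $15,152.04 ÷ 12 = $1,262.67
Shortage per month = $1,675.20 / 24 = $69.80
New monthly escrow = $1,262.67 + $69.80 = $1,332.47

$1,332.47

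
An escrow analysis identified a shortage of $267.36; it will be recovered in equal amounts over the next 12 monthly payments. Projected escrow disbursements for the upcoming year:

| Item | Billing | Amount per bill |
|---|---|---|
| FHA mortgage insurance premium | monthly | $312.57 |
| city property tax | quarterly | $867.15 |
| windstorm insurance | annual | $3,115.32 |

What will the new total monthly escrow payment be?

FHA mortgage insurance premium = $312.57 × 12 = $3,750.84 per year
City property tax = $867.15 × 4 = $3,468.60 per year
Windstorm insurance = $3,115.32 per year
Annual escrow total = $10,334.76
Base monthly escrow = $10,334.76 / 12 = $861.23
Shortage per month = $267.36 / 12 = $22.28
Adjusted monthly = $861.23 + $22.28 = $883.51

$883.51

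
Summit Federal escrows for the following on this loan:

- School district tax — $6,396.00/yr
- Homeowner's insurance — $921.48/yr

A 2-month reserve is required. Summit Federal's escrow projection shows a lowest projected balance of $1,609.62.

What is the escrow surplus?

School district tax — $6,396.00/yr
Homeowner's insurance — $921.48/yr
Total per year = $6,396.00 + $921.48 = $7,317.48
Monthly escrow = $7,317.48 / 12 = $609.79
Required reserve = 2 × $609.79 = $1,219.58
Surplus = $1,609.62 − $1,219.58 = $390.04

$390.04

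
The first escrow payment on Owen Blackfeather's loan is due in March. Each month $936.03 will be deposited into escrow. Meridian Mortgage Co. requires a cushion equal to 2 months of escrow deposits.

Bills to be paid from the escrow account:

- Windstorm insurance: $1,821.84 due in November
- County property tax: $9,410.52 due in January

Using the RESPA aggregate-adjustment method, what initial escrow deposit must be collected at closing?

Cushion = 2 × $936.03 = $1,872.06
Trial balance (start $0, +$936.03 each month, − disbursements):
  Mar: +$936.03 → $936.03
  Apr: +$936.03 → $1,872.06
  May: +$936.03 → $2,808.09
  Jun: +$936.03 → $3,744.12
  Jul: +$936.03 → $4,680.15
  Aug: +$936.03 → $5,616.18
  Sep: +$936.03 → $6,552.21
  Oct: +$936.03 → $7,488.24
  Nov: +$936.03 − $1,821.84 → $6,602.43
  Dec: +$936.03 → $7,538.46
  Jan: +$936.03 − $9,410.52 → -$936.03
  Feb: +$936.03 → $0.00
Lowest trial balance = -$936.03 (Jan)
Initial deposit = cushion − low point = $1,872.06 − (-$936.03) = $2,808.09

$2,808.09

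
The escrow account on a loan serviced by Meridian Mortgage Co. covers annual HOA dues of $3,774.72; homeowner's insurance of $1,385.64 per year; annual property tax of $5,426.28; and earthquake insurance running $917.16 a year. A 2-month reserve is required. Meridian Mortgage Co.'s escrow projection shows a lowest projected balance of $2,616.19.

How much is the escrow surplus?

HOA dues — $3,774.72 per year
Homeowner's insurance — $1,385.64 per year
Property tax — $5,426.28 per year
Earthquake insurance — $917.16 per year
Combined annual = $11,503.80
Base monthly escrow = $11,503.80 ÷ 12 = $958.65
Cushion = 2 × $958.65 = $1,917.30
Surplus = $2,616.19 − $1,917.30 = $698.89

$698.89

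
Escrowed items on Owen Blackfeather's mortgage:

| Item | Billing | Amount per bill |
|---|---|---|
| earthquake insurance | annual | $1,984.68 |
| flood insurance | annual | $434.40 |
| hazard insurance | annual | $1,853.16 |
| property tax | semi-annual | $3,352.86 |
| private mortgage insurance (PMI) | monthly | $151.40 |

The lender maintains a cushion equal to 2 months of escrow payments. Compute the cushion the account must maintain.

$2,132.46

Earthquake insurance: $1,984.68 annually
Flood insurance: $434.40 annually
Hazard insurance: $1,853.16 annually
Property tax: $3,352.86 × 2 = $6,705.72 annually
Private mortgage insurance (PMI): $151.40 × 12 = $1,816.80 annually
Total per year = $1,984.68 + $434.40 + $1,853.16 + $6,705.72 + $1,816.80 = $12,794.76
Monthly = $12,794.76 ÷ 12 = $1,066.23
Reserve = 2 × $1,066.23 = $2,132.46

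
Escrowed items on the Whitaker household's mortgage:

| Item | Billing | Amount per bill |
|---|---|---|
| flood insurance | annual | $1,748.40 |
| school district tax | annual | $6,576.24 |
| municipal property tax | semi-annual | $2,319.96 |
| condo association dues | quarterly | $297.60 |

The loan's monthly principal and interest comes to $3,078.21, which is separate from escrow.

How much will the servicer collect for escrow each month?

$1,179.58

Flood insurance: $1,748.40 annually
School district tax: $6,576.24 annually
Municipal property tax: $2,319.96 × 2 = $4,639.92 annually
Condo association dues: $297.60 × 4 = $1,190.40 annually
Combined annual = $1,748.40 + $6,576.24 + $4,639.92 + $1,190.40 = $14,154.96
Monthly escrow = $14,154.96 ÷ 12 = $1,179.58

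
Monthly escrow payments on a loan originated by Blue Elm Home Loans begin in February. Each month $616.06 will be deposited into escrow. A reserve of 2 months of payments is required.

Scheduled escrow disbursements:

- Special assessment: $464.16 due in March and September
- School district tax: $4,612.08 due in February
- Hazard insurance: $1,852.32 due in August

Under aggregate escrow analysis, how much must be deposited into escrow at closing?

Cushion = 2 × $616.06 = $1,232.12
Trial balance (start $0, +$616.06 each month, − disbursements):
  Feb: +$616.06 − $4,612.08 → -$3,996.02
  Mar: +$616.06 − $464.16 → -$3,844.12
  Apr: +$616.06 → -$3,228.06
  May: +$616.06 → -$2,612.00
  Jun: +$616.06 → -$1,995.94
  Jul: +$616.06 → -$1,379.88
  Aug: +$616.06 − $1,852.32 → -$2,616.14
  Sep: +$616.06 − $464.16 → -$2,464.24
  Oct: +$616.06 → -$1,848.18
  Nov: +$616.06 → -$1,232.12
  Dec: +$616.06 → -$616.06
  Jan: +$616.06 → $0.00
Lowest trial balance = -$3,996.02 (Feb)
Initial deposit = cushion − low point = $1,232.12 − (-$3,996.02) = $5,228.14

$5,228.14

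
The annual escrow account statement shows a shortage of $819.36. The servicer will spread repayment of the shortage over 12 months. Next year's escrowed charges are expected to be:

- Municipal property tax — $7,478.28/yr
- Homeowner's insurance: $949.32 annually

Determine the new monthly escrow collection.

Municipal property tax — $7,478.28 per year
Homeowner's insurance — $949.32 per year
Annual escrow total = $7,478.28 + $949.32 = $8,427.60
Base monthly escrow = $8,427.60 / 12 = $702.30
Shortage per month = $819.36 / 12 = $68.28
New monthly escrow = $702.30 + $68.28 = $770.58

$770.58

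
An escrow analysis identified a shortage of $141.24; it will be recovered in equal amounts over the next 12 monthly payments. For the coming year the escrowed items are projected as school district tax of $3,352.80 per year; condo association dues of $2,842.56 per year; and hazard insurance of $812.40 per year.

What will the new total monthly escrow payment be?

$595.75

School district tax = $3,352.80
Condo association dues = $2,842.56
Hazard insurance = $812.40
Total per year = $7,007.76
Base monthly escrow = $7,007.76 / 12 = $583.98
Shortage per month = $141.24 / 12 = $11.77
New monthly escrow = $583.98 + $11.77 = $595.75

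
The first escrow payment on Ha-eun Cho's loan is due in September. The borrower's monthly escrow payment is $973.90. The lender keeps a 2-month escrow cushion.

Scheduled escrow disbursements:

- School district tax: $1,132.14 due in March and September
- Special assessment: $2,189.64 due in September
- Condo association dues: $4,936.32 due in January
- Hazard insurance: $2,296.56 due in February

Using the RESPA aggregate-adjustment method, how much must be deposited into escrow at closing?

Cushion = 2 × $973.90 = $1,947.80
Trial balance (start $0, +$973.90 each month, − disbursements):
  Sep: +$973.90 − $3,321.78 → -$2,347.88
  Oct: +$973.90 → -$1,373.98
  Nov: +$973.90 → -$400.08
  Dec: +$973.90 → $573.82
  Jan: +$973.90 − $4,936.32 → -$3,388.60
  Feb: +$973.90 − $2,296.56 → -$4,711.26
  Mar: +$973.90 − $1,132.14 → -$4,869.50
  Apr: +$973.90 → -$3,895.60
  May: +$973.90 → -$2,921.70
  Jun: +$973.90 → -$1,947.80
  Jul: +$973.90 → -$973.90
  Aug: +$973.90 → $0.00
Lowest trial balance = -$4,869.50 (Mar)
Initial deposit = cushion − low point = $1,947.80 − (-$4,869.50) = $6,817.30

$6,817.30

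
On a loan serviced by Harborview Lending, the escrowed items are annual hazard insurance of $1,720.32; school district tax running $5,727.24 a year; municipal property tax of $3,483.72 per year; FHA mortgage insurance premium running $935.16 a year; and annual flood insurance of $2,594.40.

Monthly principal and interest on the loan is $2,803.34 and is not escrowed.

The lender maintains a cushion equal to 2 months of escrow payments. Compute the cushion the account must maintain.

$2,410.14

Hazard insurance = $1,720.32 per year
School district tax = $5,727.24 per year
Municipal property tax = $3,483.72 per year
FHA mortgage insurance premium = $935.16 per year
Flood insurance = $2,594.40 per year
Yearly total = $1,720.32 + $5,727.24 + $3,483.72 + $935.16 + $2,594.40 = $14,460.84
Monthly escrow = $14,460.84 / 12 = $1,205.07
Cushion = 2 × $1,205.07 = $2,410.14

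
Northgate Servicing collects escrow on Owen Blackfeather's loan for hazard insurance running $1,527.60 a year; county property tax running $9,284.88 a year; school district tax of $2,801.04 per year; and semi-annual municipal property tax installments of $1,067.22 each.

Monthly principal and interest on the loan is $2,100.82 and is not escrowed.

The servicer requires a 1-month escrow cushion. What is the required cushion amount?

Hazard insurance = $1,527.60 per year
County property tax = $9,284.88 per year
School district tax = $2,801.04 per year
Municipal property tax = $1,067.22 × 2 = $2,134.44 per year
Yearly total = $1,527.60 + $9,284.88 + $2,801.04 + $2,134.44 = $15,747.96
Monthly = $15,747.96 / 12 = $1,312.33
Required cushion = 1 × $1,312.33 = $1,312.33

$1,312.33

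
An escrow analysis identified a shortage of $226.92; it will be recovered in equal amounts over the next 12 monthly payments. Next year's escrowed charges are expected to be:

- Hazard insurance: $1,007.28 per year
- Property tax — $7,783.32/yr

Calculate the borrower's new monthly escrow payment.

$751.46

Hazard insurance — $1,007.28/yr
Property tax — $7,783.32/yr
Total per year = $8,790.60
Monthly escrow = $8,790.60 ÷ 12 = $732.55
Monthly shortage recovery: $226.92 / 12 = $18.91
New monthly escrow = $732.55 + $18.91 = $751.46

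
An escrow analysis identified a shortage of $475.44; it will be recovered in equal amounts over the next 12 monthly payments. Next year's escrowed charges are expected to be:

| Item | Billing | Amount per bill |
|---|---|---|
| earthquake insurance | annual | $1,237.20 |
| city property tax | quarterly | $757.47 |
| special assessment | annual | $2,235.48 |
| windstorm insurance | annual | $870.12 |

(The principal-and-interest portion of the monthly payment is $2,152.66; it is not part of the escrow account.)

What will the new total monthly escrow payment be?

Earthquake insurance — $1,237.20/yr
City property tax — $757.47 × 4 = $3,029.88/yr
Special assessment — $2,235.48/yr
Windstorm insurance — $870.12/yr
Total per year = $1,237.20 + $3,029.88 + $2,235.48 + $870.12 = $7,372.68
Monthly = $7,372.68 / 12 = $614.39
Shortage spread = $475.44 / 12 = $39.62/mo
New monthly escrow = $614.39 + $39.62 = $654.01

$654.01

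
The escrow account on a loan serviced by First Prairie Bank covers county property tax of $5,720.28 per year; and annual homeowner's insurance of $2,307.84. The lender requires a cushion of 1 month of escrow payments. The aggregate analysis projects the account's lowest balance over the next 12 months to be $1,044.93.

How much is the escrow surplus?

County property tax — $5,720.28 per year
Homeowner's insurance — $2,307.84 per year
Total annual escrow = $8,028.12
Per month = $8,028.12 / 12 = $669.01
Required reserve = 1 × $669.01 = $669.01
Excess over cushion: $1,044.93 − $669.01 = $375.92

$375.92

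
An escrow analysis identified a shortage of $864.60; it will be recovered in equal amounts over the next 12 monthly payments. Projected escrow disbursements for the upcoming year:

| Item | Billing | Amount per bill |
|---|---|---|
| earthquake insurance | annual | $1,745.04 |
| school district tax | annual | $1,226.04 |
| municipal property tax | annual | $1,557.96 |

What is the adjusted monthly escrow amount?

$449.47

Earthquake insurance: $1,745.04 per year
School district tax: $1,226.04 per year
Municipal property tax: $1,557.96 per year
Total annual escrow = $4,529.04
Per month = $4,529.04 / 12 = $377.42
Shortage spread = $864.60 ÷ 12 = $72.05/mo
New monthly escrow = $377.42 + $72.05 = $449.47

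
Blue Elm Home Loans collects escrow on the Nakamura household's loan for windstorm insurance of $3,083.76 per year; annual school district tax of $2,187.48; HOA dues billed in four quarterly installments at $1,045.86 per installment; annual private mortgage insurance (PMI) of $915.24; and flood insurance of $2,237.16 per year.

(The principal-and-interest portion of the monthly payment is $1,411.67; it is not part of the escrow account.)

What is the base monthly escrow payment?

Windstorm insurance: $3,083.76
School district tax: $2,187.48
HOA dues: $1,045.86 × 4 = $4,183.44
Private mortgage insurance (PMI): $915.24
Flood insurance: $2,237.16
Annual escrow total = $12,607.08
Monthly escrow = $12,607.08 / 12 = $1,050.59

$1,050.59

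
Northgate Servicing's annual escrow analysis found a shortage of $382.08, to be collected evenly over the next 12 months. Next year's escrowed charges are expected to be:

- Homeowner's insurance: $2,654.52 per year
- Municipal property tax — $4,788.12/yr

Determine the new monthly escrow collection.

$652.06

Homeowner's insurance — $2,654.52
Municipal property tax — $4,788.12
Total per year = $7,442.64
Monthly = $7,442.64 / 12 = $620.22
Shortage spread = $382.08 ÷ 12 = $31.84/mo
Adjusted monthly = $620.22 + $31.84 = $652.06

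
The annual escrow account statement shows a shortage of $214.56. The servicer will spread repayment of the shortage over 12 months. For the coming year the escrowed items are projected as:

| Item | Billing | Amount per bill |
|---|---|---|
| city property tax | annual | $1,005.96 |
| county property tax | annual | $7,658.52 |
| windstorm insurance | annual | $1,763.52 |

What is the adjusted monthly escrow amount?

City property tax — $1,005.96 annually
County property tax — $7,658.52 annually
Windstorm insurance — $1,763.52 annually
Total annual escrow = $10,428.00
Per month = $10,428.00 / 12 = $869.00
Shortage per month = $214.56 / 12 = $17.88
Adjusted monthly = $869.00 + $17.88 = $886.88

$886.88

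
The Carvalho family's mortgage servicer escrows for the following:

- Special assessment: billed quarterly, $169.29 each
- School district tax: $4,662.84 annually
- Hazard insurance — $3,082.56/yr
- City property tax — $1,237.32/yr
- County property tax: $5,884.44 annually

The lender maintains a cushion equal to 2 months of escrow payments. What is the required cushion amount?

$2,590.72

Special assessment — $169.29 × 4 = $677.16 per year
School district tax — $4,662.84 per year
Hazard insurance — $3,082.56 per year
City property tax — $1,237.32 per year
County property tax — $5,884.44 per year
Annual escrow total = $677.16 + $4,662.84 + $3,082.56 + $1,237.32 + $5,884.44 = $15,544.32
Monthly escrow = $15,544.32 ÷ 12 = $1,295.36
Cushion = 2 × $1,295.36 = $2,590.72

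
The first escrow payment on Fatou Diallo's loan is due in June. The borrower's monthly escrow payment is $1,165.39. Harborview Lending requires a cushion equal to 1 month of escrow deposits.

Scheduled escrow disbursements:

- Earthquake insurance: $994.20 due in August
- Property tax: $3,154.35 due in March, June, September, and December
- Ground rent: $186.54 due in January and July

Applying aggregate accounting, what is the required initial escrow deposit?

$3,993.27

Cushion = 1 × $1,165.39 = $1,165.39
Trial balance (start $0, +$1,165.39 each month, − disbursements):
  Jun: +$1,165.39 − $3,154.35 → -$1,988.96
  Jul: +$1,165.39 − $186.54 → -$1,010.11
  Aug: +$1,165.39 − $994.20 → -$838.92
  Sep: +$1,165.39 − $3,154.35 → -$2,827.88
  Oct: +$1,165.39 → -$1,662.49
  Nov: +$1,165.39 → -$497.10
  Dec: +$1,165.39 − $3,154.35 → -$2,486.06
  Jan: +$1,165.39 − $186.54 → -$1,507.21
  Feb: +$1,165.39 → -$341.82
  Mar: +$1,165.39 − $3,154.35 → -$2,330.78
  Apr: +$1,165.39 → -$1,165.39
  May: +$1,165.39 → $0.00
Lowest trial balance = -$2,827.88 (Sep)
Initial deposit = cushion − low point = $1,165.39 − (-$2,827.88) = $3,993.27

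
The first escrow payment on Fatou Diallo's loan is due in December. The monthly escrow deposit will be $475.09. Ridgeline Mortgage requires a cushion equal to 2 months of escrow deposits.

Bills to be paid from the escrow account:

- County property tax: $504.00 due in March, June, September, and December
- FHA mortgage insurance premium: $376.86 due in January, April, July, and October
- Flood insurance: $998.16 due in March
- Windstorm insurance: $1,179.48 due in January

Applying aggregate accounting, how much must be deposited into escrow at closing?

Cushion = 2 × $475.09 = $950.18
Trial balance (start $0, +$475.09 each month, − disbursements):
  Dec: +$475.09 − $504.00 → -$28.91
  Jan: +$475.09 − $1,556.34 → -$1,110.16
  Feb: +$475.09 → -$635.07
  Mar: +$475.09 − $1,502.16 → -$1,662.14
  Apr: +$475.09 − $376.86 → -$1,563.91
  May: +$475.09 → -$1,088.82
  Jun: +$475.09 − $504.00 → -$1,117.73
  Jul: +$475.09 − $376.86 → -$1,019.50
  Aug: +$475.09 → -$544.41
  Sep: +$475.09 − $504.00 → -$573.32
  Oct: +$475.09 − $376.86 → -$475.09
  Nov: +$475.09 → $0.00
Lowest trial balance = -$1,662.14 (Mar)
Initial deposit = cushion − low point = $950.18 − (-$1,662.14) = $2,612.32

$2,612.32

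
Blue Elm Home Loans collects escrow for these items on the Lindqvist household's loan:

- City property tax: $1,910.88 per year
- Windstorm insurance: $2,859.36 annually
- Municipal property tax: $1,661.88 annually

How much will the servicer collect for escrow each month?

City property tax: $1,910.88
Windstorm insurance: $2,859.36
Municipal property tax: $1,661.88
Annual escrow total = $6,432.12
Per month = $6,432.12 / 12 = $536.01

$536.01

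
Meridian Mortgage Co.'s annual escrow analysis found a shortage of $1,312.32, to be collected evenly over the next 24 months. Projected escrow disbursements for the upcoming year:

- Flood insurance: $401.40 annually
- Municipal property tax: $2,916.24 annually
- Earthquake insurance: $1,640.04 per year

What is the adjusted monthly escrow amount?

$467.82

Flood insurance — $401.40 per year
Municipal property tax — $2,916.24 per year
Earthquake insurance — $1,640.04 per year
Annual escrow total = $4,957.68
Per month = $4,957.68 / 12 = $413.14
Monthly shortage recovery: $1,312.32 ÷ 24 = $54.68
New monthly escrow = $413.14 + $54.68 = $467.82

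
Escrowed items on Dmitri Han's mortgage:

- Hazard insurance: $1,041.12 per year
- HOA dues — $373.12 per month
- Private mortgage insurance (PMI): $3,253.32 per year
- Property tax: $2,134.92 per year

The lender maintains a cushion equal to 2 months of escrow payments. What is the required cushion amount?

$1,817.80

Hazard insurance: $1,041.12 per year
HOA dues: $373.12 × 12 = $4,477.44 per year
Private mortgage insurance (PMI): $3,253.32 per year
Property tax: $2,134.92 per year
Annual escrow total = $1,041.12 + $4,477.44 + $3,253.32 + $2,134.92 = $10,906.80
Monthly = $10,906.80 / 12 = $908.90
Required cushion = 2 × $908.90 = $1,817.80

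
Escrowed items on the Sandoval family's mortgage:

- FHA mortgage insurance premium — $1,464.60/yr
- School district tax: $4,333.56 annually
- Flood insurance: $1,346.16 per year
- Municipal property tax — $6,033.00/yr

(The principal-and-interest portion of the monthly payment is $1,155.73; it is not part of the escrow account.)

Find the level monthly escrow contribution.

FHA mortgage insurance premium = $1,464.60/yr
School district tax = $4,333.56/yr
Flood insurance = $1,346.16/yr
Municipal property tax = $6,033.00/yr
Annual escrow total = $13,177.32
Per month = $13,177.32 / 12 = $1,098.11

$1,098.11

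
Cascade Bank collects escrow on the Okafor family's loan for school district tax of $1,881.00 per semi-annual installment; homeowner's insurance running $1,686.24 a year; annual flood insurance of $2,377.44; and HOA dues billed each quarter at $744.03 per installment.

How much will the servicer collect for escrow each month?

$900.15

School district tax: $1,881.00 × 2 = $3,762.00 per year
Homeowner's insurance: $1,686.24 per year
Flood insurance: $2,377.44 per year
HOA dues: $744.03 × 4 = $2,976.12 per year
Yearly total = $3,762.00 + $1,686.24 + $2,377.44 + $2,976.12 = $10,801.80
Per month = $10,801.80 / 12 = $900.15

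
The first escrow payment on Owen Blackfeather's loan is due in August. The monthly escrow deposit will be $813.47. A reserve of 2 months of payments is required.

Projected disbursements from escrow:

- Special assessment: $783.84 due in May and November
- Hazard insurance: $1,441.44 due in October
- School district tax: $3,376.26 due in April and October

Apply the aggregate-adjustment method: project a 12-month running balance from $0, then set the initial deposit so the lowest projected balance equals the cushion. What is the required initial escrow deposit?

$4,004.23

Cushion = 2 × $813.47 = $1,626.94
Trial balance (start $0, +$813.47 each month, − disbursements):
  Aug: +$813.47 → $813.47
  Sep: +$813.47 → $1,626.94
  Oct: +$813.47 − $4,817.70 → -$2,377.29
  Nov: +$813.47 − $783.84 → -$2,347.66
  Dec: +$813.47 → -$1,534.19
  Jan: +$813.47 → -$720.72
  Feb: +$813.47 → $92.75
  Mar: +$813.47 → $906.22
  Apr: +$813.47 − $3,376.26 → -$1,656.57
  May: +$813.47 − $783.84 → -$1,626.94
  Jun: +$813.47 → -$813.47
  Jul: +$813.47 → $0.00
Lowest trial balance = -$2,377.29 (Oct)
Initial deposit = cushion − low point = $1,626.94 − (-$2,377.29) = $4,004.23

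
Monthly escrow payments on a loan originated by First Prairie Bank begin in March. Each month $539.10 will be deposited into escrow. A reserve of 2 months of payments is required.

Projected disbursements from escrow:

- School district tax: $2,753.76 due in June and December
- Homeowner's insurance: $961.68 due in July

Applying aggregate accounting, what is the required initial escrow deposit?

$2,156.40

Cushion = 2 × $539.10 = $1,078.20
Trial balance (start $0, +$539.10 each month, − disbursements):
  Mar: +$539.10 → $539.10
  Apr: +$539.10 → $1,078.20
  May: +$539.10 → $1,617.30
  Jun: +$539.10 − $2,753.76 → -$597.36
  Jul: +$539.10 − $961.68 → -$1,019.94
  Aug: +$539.10 → -$480.84
  Sep: +$539.10 → $58.26
  Oct: +$539.10 → $597.36
  Nov: +$539.10 → $1,136.46
  Dec: +$539.10 − $2,753.76 → -$1,078.20
  Jan: +$539.10 → -$539.10
  Feb: +$539.10 → $0.00
Lowest trial balance = -$1,078.20 (Dec)
Initial deposit = cushion − low point = $1,078.20 − (-$1,078.20) = $2,156.40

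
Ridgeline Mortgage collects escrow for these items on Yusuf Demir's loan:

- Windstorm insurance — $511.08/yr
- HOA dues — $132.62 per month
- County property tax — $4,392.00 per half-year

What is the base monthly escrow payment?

$907.21

Windstorm insurance = $511.08
HOA dues = $132.62 × 12 = $1,591.44
County property tax = $4,392.00 × 2 = $8,784.00
Yearly total = $511.08 + $1,591.44 + $8,784.00 = $10,886.52
Monthly escrow = $10,886.52 / 12 = $907.21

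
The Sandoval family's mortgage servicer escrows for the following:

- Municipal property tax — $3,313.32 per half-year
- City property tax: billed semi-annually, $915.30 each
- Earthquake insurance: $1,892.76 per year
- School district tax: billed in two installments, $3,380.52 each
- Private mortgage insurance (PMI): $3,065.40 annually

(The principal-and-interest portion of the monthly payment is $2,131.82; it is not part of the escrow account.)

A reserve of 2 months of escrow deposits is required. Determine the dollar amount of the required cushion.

$3,362.74

Municipal property tax = $3,313.32 × 2 = $6,626.64 annually
City property tax = $915.30 × 2 = $1,830.60 annually
Earthquake insurance = $1,892.76 annually
School district tax = $3,380.52 × 2 = $6,761.04 annually
Private mortgage insurance (PMI) = $3,065.40 annually
Total per year = $6,626.64 + $1,830.60 + $1,892.76 + $6,761.04 + $3,065.40 = $20,176.44
Per month = $20,176.44 ÷ 12 = $1,681.37
Required cushion = 2 × $1,681.37 = $3,362.74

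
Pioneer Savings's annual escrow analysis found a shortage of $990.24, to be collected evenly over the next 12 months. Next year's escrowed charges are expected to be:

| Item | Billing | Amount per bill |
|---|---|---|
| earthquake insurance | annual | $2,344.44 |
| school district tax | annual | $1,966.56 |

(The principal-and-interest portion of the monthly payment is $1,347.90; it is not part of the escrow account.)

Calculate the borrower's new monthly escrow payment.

Earthquake insurance: $2,344.44 annually
School district tax: $1,966.56 annually
Annual escrow total = $4,311.00
Base monthly escrow = $4,311.00 / 12 = $359.25
Monthly shortage recovery: $990.24 ÷ 12 = $82.52
Adjusted monthly = $359.25 + $82.52 = $441.77

$441.77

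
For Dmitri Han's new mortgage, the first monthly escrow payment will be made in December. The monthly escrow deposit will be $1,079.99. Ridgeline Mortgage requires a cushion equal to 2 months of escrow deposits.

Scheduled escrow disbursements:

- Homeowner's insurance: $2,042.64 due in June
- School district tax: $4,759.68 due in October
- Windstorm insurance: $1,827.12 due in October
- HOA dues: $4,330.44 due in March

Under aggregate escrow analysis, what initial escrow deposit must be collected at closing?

Cushion = 2 × $1,079.99 = $2,159.98
Trial balance (start $0, +$1,079.99 each month, − disbursements):
  Dec: +$1,079.99 → $1,079.99
  Jan: +$1,079.99 → $2,159.98
  Feb: +$1,079.99 → $3,239.97
  Mar: +$1,079.99 − $4,330.44 → -$10.48
  Apr: +$1,079.99 → $1,069.51
  May: +$1,079.99 → $2,149.50
  Jun: +$1,079.99 − $2,042.64 → $1,186.85
  Jul: +$1,079.99 → $2,266.84
  Aug: +$1,079.99 → $3,346.83
  Sep: +$1,079.99 → $4,426.82
  Oct: +$1,079.99 − $6,586.80 → -$1,079.99
  Nov: +$1,079.99 → $0.00
Lowest trial balance = -$1,079.99 (Oct)
Initial deposit = cushion − low point = $2,159.98 − (-$1,079.99) = $3,239.97

$3,239.97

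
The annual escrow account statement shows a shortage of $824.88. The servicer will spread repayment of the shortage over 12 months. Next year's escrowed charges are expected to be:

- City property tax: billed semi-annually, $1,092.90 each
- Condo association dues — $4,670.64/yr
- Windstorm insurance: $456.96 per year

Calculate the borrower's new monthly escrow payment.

$678.19

City property tax = $1,092.90 × 2 = $2,185.80 annually
Condo association dues = $4,670.64 annually
Windstorm insurance = $456.96 annually
Total annual escrow = $7,313.40
Base monthly escrow = $7,313.40 ÷ 12 = $609.45
Shortage spread = $824.88 / 12 = $68.74/mo
Adjusted monthly = $609.45 + $68.74 = $678.19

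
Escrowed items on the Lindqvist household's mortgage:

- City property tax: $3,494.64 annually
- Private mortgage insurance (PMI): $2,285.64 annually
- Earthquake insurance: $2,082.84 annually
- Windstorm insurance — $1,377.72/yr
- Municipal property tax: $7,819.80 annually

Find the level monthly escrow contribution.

$1,421.72

City property tax: $3,494.64/yr
Private mortgage insurance (PMI): $2,285.64/yr
Earthquake insurance: $2,082.84/yr
Windstorm insurance: $1,377.72/yr
Municipal property tax: $7,819.80/yr
Annual escrow total = $17,060.64
Monthly = $17,060.64 / 12 = $1,421.72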